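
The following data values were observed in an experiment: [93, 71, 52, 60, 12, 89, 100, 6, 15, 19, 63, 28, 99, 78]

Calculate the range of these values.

94

Step 1: Identify the maximum value: max = 100
Step 2: Identify the minimum value: min = 6
Step 3: Range = max - min = 100 - 6 = 94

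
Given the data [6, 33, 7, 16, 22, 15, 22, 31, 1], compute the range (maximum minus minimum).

32

Step 1: Identify the maximum value: max = 33
Step 2: Identify the minimum value: min = 1
Step 3: Range = max - min = 33 - 1 = 32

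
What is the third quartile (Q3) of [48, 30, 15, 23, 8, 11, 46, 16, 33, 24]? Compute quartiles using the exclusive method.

36.25

Step 1: Sort the data: [8, 11, 15, 16, 23, 24, 30, 33, 46, 48]
Step 2: n = 10
Step 3: Using the exclusive quartile method:
  Q1 = 14
  Q2 (median) = 23.5
  Q3 = 36.25
  IQR = Q3 - Q1 = 36.25 - 14 = 22.25
Step 4: Q3 = 36.25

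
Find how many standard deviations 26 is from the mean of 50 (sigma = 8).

-3

Step 1: Recall the z-score formula: z = (x - mu) / sigma
Step 2: Substitute values: z = (26 - 50) / 8
Step 3: z = -24 / 8 = -3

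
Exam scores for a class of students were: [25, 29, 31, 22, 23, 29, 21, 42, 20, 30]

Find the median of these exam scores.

27

Step 1: Sort the data in ascending order: [20, 21, 22, 23, 25, 29, 29, 30, 31, 42]
Step 2: The number of values is n = 10.
Step 3: Since n is even, the median is the average of positions 5 and 6:
  Median = (25 + 29) / 2 = 27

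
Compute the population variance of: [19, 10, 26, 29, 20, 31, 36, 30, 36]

65.5556

Step 1: Compute the mean: (19 + 10 + 26 + 29 + 20 + 31 + 36 + 30 + 36) / 9 = 26.3333
Step 2: Compute squared deviations from the mean:
  (19 - 26.3333)^2 = 53.7778
  (10 - 26.3333)^2 = 266.7778
  (26 - 26.3333)^2 = 0.1111
  (29 - 26.3333)^2 = 7.1111
  (20 - 26.3333)^2 = 40.1111
  (31 - 26.3333)^2 = 21.7778
  (36 - 26.3333)^2 = 93.4444
  (30 - 26.3333)^2 = 13.4444
  (36 - 26.3333)^2 = 93.4444
Step 3: Sum of squared deviations = 590
Step 4: Population variance = 590 / 9 = 65.5556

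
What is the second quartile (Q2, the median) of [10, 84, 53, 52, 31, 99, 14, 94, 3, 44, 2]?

44

Step 1: Sort the data: [2, 3, 10, 14, 31, 44, 52, 53, 84, 94, 99]
Step 2: n = 11
Step 3: Q2 is the median. Since n is odd, it is the middle value at position 6: 44
Step 4: Q2 = 44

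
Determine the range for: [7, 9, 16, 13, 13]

9

Step 1: Identify the maximum value: max = 16
Step 2: Identify the minimum value: min = 7
Step 3: Range = max - min = 16 - 7 = 9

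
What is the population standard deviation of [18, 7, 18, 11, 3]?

5.9532

Step 1: Compute the mean: 11.4
Step 2: Sum of squared deviations from the mean: 177.2
Step 3: Population variance = 177.2 / 5 = 35.44
Step 4: Standard deviation = sqrt(35.44) = 5.9532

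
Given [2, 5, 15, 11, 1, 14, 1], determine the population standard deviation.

5.7321

Step 1: Compute the mean: 7
Step 2: Sum of squared deviations from the mean: 230
Step 3: Population variance = 230 / 7 = 32.8571
Step 4: Standard deviation = sqrt(32.8571) = 5.7321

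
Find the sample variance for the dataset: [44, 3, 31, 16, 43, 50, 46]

311.9048

Step 1: Compute the mean: (44 + 3 + 31 + 16 + 43 + 50 + 46) / 7 = 33.2857
Step 2: Compute squared deviations from the mean:
  (44 - 33.2857)^2 = 114.7959
  (3 - 33.2857)^2 = 917.2245
  (31 - 33.2857)^2 = 5.2245
  (16 - 33.2857)^2 = 298.7959
  (43 - 33.2857)^2 = 94.3673
  (50 - 33.2857)^2 = 279.3673
  (46 - 33.2857)^2 = 161.6531
Step 3: Sum of squared deviations = 1871.4286
Step 4: Sample variance = 1871.4286 / 6 = 311.9048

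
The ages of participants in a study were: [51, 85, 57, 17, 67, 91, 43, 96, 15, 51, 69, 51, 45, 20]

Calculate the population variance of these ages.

626.551

Step 1: Compute the mean: (51 + 85 + 57 + 17 + 67 + 91 + 43 + 96 + 15 + 51 + 69 + 51 + 45 + 20) / 14 = 54.1429
Step 2: Compute squared deviations from the mean:
  (51 - 54.1429)^2 = 9.8776
  (85 - 54.1429)^2 = 952.1633
  (57 - 54.1429)^2 = 8.1633
  (17 - 54.1429)^2 = 1379.5918
  (67 - 54.1429)^2 = 165.3061
  (91 - 54.1429)^2 = 1358.449
  (43 - 54.1429)^2 = 124.1633
  (96 - 54.1429)^2 = 1752.0204
  (15 - 54.1429)^2 = 1532.1633
  (51 - 54.1429)^2 = 9.8776
  (69 - 54.1429)^2 = 220.7347
  (51 - 54.1429)^2 = 9.8776
  (45 - 54.1429)^2 = 83.5918
  (20 - 54.1429)^2 = 1165.7347
Step 3: Sum of squared deviations = 8771.7143
Step 4: Population variance = 8771.7143 / 14 = 626.551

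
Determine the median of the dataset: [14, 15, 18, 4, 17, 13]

14.5

Step 1: Sort the data in ascending order: [4, 13, 14, 15, 17, 18]
Step 2: The number of values is n = 6.
Step 3: Since n is even, the median is the average of positions 3 and 4:
  Median = (14 + 15) / 2 = 14.5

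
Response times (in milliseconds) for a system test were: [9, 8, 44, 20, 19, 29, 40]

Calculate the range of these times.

36

Step 1: Identify the maximum value: max = 44
Step 2: Identify the minimum value: min = 8
Step 3: Range = max - min = 44 - 8 = 36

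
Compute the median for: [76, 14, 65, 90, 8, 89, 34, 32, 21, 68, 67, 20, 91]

65

Step 1: Sort the data in ascending order: [8, 14, 20, 21, 32, 34, 65, 67, 68, 76, 89, 90, 91]
Step 2: The number of values is n = 13.
Step 3: Since n is odd, the median is the middle value at position 7: 65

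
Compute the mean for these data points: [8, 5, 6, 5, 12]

7.2

Step 1: Sum all values: 8 + 5 + 6 + 5 + 12 = 36
Step 2: Count the number of values: n = 5
Step 3: Mean = sum / n = 36 / 5 = 7.2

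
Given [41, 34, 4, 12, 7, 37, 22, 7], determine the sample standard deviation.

15.0523

Step 1: Compute the mean: 20.5
Step 2: Sum of squared deviations from the mean: 1586
Step 3: Sample variance = 1586 / 7 = 226.5714
Step 4: Standard deviation = sqrt(226.5714) = 15.0523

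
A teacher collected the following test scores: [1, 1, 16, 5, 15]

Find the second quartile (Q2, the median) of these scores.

5

Step 1: Sort the data: [1, 1, 5, 15, 16]
Step 2: n = 5
Step 3: Q2 is the median. Since n is odd, it is the middle value at position 3: 5
Step 4: Q2 = 5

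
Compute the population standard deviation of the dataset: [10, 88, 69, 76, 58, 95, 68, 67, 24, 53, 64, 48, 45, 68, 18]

23.6092

Step 1: Compute the mean: 56.7333
Step 2: Sum of squared deviations from the mean: 8360.9333
Step 3: Population variance = 8360.9333 / 15 = 557.3956
Step 4: Standard deviation = sqrt(557.3956) = 23.6092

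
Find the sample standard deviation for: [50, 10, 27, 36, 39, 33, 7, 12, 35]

14.8492

Step 1: Compute the mean: 27.6667
Step 2: Sum of squared deviations from the mean: 1764
Step 3: Sample variance = 1764 / 8 = 220.5
Step 4: Standard deviation = sqrt(220.5) = 14.8492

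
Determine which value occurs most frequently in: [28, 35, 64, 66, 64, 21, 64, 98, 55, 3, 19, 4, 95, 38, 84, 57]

64

Step 1: Count the frequency of each value:
  3: appears 1 time(s)
  4: appears 1 time(s)
  19: appears 1 time(s)
  21: appears 1 time(s)
  28: appears 1 time(s)
  35: appears 1 time(s)
  38: appears 1 time(s)
  55: appears 1 time(s)
  57: appears 1 time(s)
  64: appears 3 time(s)
  66: appears 1 time(s)
  84: appears 1 time(s)
  95: appears 1 time(s)
  98: appears 1 time(s)
Step 2: The value 64 appears most frequently (3 times).
Step 3: Mode = 64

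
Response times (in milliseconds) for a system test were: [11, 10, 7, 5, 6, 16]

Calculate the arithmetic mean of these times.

9.1667

Step 1: Sum all values: 11 + 10 + 7 + 5 + 6 + 16 = 55
Step 2: Count the number of values: n = 6
Step 3: Mean = sum / n = 55 / 6 = 9.1667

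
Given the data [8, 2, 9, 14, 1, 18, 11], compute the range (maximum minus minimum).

17

Step 1: Identify the maximum value: max = 18
Step 2: Identify the minimum value: min = 1
Step 3: Range = max - min = 18 - 1 = 17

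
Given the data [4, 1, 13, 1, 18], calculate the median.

4

Step 1: Sort the data in ascending order: [1, 1, 4, 13, 18]
Step 2: The number of values is n = 5.
Step 3: Since n is odd, the median is the middle value at position 3: 4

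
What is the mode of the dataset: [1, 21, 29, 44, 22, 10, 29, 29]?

29

Step 1: Count the frequency of each value:
  1: appears 1 time(s)
  10: appears 1 time(s)
  21: appears 1 time(s)
  22: appears 1 time(s)
  29: appears 3 time(s)
  44: appears 1 time(s)
Step 2: The value 29 appears most frequently (3 times).
Step 3: Mode = 29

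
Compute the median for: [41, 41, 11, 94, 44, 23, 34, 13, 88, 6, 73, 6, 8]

34

Step 1: Sort the data in ascending order: [6, 6, 8, 11, 13, 23, 34, 41, 41, 44, 73, 88, 94]
Step 2: The number of values is n = 13.
Step 3: Since n is odd, the median is the middle value at position 7: 34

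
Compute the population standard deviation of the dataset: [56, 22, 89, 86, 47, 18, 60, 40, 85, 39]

24.5756

Step 1: Compute the mean: 54.2
Step 2: Sum of squared deviations from the mean: 6039.6
Step 3: Population variance = 6039.6 / 10 = 603.96
Step 4: Standard deviation = sqrt(603.96) = 24.5756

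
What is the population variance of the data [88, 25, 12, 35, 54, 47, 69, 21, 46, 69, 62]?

494.7273

Step 1: Compute the mean: (88 + 25 + 12 + 35 + 54 + 47 + 69 + 21 + 46 + 69 + 62) / 11 = 48
Step 2: Compute squared deviations from the mean:
  (88 - 48)^2 = 1600
  (25 - 48)^2 = 529
  (12 - 48)^2 = 1296
  (35 - 48)^2 = 169
  (54 - 48)^2 = 36
  (47 - 48)^2 = 1
  (69 - 48)^2 = 441
  (21 - 48)^2 = 729
  (46 - 48)^2 = 4
  (69 - 48)^2 = 441
  (62 - 48)^2 = 196
Step 3: Sum of squared deviations = 5442
Step 4: Population variance = 5442 / 11 = 494.7273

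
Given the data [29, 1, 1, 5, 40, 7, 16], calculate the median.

7

Step 1: Sort the data in ascending order: [1, 1, 5, 7, 16, 29, 40]
Step 2: The number of values is n = 7.
Step 3: Since n is odd, the median is the middle value at position 4: 7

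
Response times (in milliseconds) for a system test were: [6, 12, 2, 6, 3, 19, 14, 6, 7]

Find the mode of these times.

6

Step 1: Count the frequency of each value:
  2: appears 1 time(s)
  3: appears 1 time(s)
  6: appears 3 time(s)
  7: appears 1 time(s)
  12: appears 1 time(s)
  14: appears 1 time(s)
  19: appears 1 time(s)
Step 2: The value 6 appears most frequently (3 times).
Step 3: Mode = 6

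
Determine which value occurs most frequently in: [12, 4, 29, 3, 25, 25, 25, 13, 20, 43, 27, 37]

25

Step 1: Count the frequency of each value:
  3: appears 1 time(s)
  4: appears 1 time(s)
  12: appears 1 time(s)
  13: appears 1 time(s)
  20: appears 1 time(s)
  25: appears 3 time(s)
  27: appears 1 time(s)
  29: appears 1 time(s)
  37: appears 1 time(s)
  43: appears 1 time(s)
Step 2: The value 25 appears most frequently (3 times).
Step 3: Mode = 25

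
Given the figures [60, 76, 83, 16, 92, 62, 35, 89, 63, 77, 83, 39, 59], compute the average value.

64.1538

Step 1: Sum all values: 60 + 76 + 83 + 16 + 92 + 62 + 35 + 89 + 63 + 77 + 83 + 39 + 59 = 834
Step 2: Count the number of values: n = 13
Step 3: Mean = sum / n = 834 / 13 = 64.1538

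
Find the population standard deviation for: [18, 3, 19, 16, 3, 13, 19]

6.6117

Step 1: Compute the mean: 13
Step 2: Sum of squared deviations from the mean: 306
Step 3: Population variance = 306 / 7 = 43.7143
Step 4: Standard deviation = sqrt(43.7143) = 6.6117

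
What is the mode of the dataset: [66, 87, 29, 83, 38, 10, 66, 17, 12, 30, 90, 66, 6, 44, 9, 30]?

66

Step 1: Count the frequency of each value:
  6: appears 1 time(s)
  9: appears 1 time(s)
  10: appears 1 time(s)
  12: appears 1 time(s)
  17: appears 1 time(s)
  29: appears 1 time(s)
  30: appears 2 time(s)
  38: appears 1 time(s)
  44: appears 1 time(s)
  66: appears 3 time(s)
  83: appears 1 time(s)
  87: appears 1 time(s)
  90: appears 1 time(s)
Step 2: The value 66 appears most frequently (3 times).
Step 3: Mode = 66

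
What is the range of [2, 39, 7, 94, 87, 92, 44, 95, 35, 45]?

93

Step 1: Identify the maximum value: max = 95
Step 2: Identify the minimum value: min = 2
Step 3: Range = max - min = 95 - 2 = 93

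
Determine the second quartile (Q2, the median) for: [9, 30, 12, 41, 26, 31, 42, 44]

30.5

Step 1: Sort the data: [9, 12, 26, 30, 31, 41, 42, 44]
Step 2: n = 8
Step 3: Q2 is the median. Since n is even, it is the average of the values at positions 4 and 5:
  Q2 = (30 + 31) / 2 = 30.5
Step 4: Q2 = 30.5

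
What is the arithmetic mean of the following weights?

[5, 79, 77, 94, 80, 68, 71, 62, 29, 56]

62.1

Step 1: Sum all values: 5 + 79 + 77 + 94 + 80 + 68 + 71 + 62 + 29 + 56 = 621
Step 2: Count the number of values: n = 10
Step 3: Mean = sum / n = 621 / 10 = 62.1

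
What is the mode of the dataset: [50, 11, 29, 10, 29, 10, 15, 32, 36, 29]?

29

Step 1: Count the frequency of each value:
  10: appears 2 time(s)
  11: appears 1 time(s)
  15: appears 1 time(s)
  29: appears 3 time(s)
  32: appears 1 time(s)
  36: appears 1 time(s)
  50: appears 1 time(s)
Step 2: The value 29 appears most frequently (3 times).
Step 3: Mode = 29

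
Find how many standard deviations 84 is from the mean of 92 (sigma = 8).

-1

Step 1: Recall the z-score formula: z = (x - mu) / sigma
Step 2: Substitute values: z = (84 - 92) / 8
Step 3: z = -8 / 8 = -1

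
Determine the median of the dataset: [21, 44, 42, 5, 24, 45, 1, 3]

22.5

Step 1: Sort the data in ascending order: [1, 3, 5, 21, 24, 42, 44, 45]
Step 2: The number of values is n = 8.
Step 3: Since n is even, the median is the average of positions 4 and 5:
  Median = (21 + 24) / 2 = 22.5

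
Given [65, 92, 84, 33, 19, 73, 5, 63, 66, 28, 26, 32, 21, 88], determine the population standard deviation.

28.0831

Step 1: Compute the mean: 49.6429
Step 2: Sum of squared deviations from the mean: 11041.2143
Step 3: Population variance = 11041.2143 / 14 = 788.6582
Step 4: Standard deviation = sqrt(788.6582) = 28.0831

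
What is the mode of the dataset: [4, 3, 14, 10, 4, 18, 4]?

4

Step 1: Count the frequency of each value:
  3: appears 1 time(s)
  4: appears 3 time(s)
  10: appears 1 time(s)
  14: appears 1 time(s)
  18: appears 1 time(s)
Step 2: The value 4 appears most frequently (3 times).
Step 3: Mode = 4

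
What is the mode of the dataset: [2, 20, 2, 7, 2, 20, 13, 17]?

2

Step 1: Count the frequency of each value:
  2: appears 3 time(s)
  7: appears 1 time(s)
  13: appears 1 time(s)
  17: appears 1 time(s)
  20: appears 2 time(s)
Step 2: The value 2 appears most frequently (3 times).
Step 3: Mode = 2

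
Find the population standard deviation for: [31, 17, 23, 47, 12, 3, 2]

14.8393

Step 1: Compute the mean: 19.2857
Step 2: Sum of squared deviations from the mean: 1541.4286
Step 3: Population variance = 1541.4286 / 7 = 220.2041
Step 4: Standard deviation = sqrt(220.2041) = 14.8393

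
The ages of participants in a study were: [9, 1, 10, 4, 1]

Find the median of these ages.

4

Step 1: Sort the data in ascending order: [1, 1, 4, 9, 10]
Step 2: The number of values is n = 5.
Step 3: Since n is odd, the median is the middle value at position 3: 4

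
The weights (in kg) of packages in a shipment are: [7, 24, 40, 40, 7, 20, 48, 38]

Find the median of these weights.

31

Step 1: Sort the data in ascending order: [7, 7, 20, 24, 38, 40, 40, 48]
Step 2: The number of values is n = 8.
Step 3: Since n is even, the median is the average of positions 4 and 5:
  Median = (24 + 38) / 2 = 31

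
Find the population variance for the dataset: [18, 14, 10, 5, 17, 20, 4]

34.8163

Step 1: Compute the mean: (18 + 14 + 10 + 5 + 17 + 20 + 4) / 7 = 12.5714
Step 2: Compute squared deviations from the mean:
  (18 - 12.5714)^2 = 29.4694
  (14 - 12.5714)^2 = 2.0408
  (10 - 12.5714)^2 = 6.6122
  (5 - 12.5714)^2 = 57.3265
  (17 - 12.5714)^2 = 19.6122
  (20 - 12.5714)^2 = 55.1837
  (4 - 12.5714)^2 = 73.4694
Step 3: Sum of squared deviations = 243.7143
Step 4: Population variance = 243.7143 / 7 = 34.8163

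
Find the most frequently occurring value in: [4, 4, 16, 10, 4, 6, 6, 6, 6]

6

Step 1: Count the frequency of each value:
  4: appears 3 time(s)
  6: appears 4 time(s)
  10: appears 1 time(s)
  16: appears 1 time(s)
Step 2: The value 6 appears most frequently (4 times).
Step 3: Mode = 6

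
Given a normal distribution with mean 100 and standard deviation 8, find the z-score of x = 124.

3

Step 1: Recall the z-score formula: z = (x - mu) / sigma
Step 2: Substitute values: z = (124 - 100) / 8
Step 3: z = 24 / 8 = 3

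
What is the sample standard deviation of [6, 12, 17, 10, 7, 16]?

4.5461

Step 1: Compute the mean: 11.3333
Step 2: Sum of squared deviations from the mean: 103.3333
Step 3: Sample variance = 103.3333 / 5 = 20.6667
Step 4: Standard deviation = sqrt(20.6667) = 4.5461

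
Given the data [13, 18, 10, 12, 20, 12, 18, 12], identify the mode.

12

Step 1: Count the frequency of each value:
  10: appears 1 time(s)
  12: appears 3 time(s)
  13: appears 1 time(s)
  18: appears 2 time(s)
  20: appears 1 time(s)
Step 2: The value 12 appears most frequently (3 times).
Step 3: Mode = 12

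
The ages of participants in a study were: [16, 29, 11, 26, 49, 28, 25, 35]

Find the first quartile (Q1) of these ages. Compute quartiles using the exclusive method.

18.25

Step 1: Sort the data: [11, 16, 25, 26, 28, 29, 35, 49]
Step 2: n = 8
Step 3: Using the exclusive quartile method:
  Q1 = 18.25
  Q2 (median) = 27
  Q3 = 33.5
  IQR = Q3 - Q1 = 33.5 - 18.25 = 15.25
Step 4: Q1 = 18.25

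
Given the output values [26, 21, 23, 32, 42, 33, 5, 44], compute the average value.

28.25

Step 1: Sum all values: 26 + 21 + 23 + 32 + 42 + 33 + 5 + 44 = 226
Step 2: Count the number of values: n = 8
Step 3: Mean = sum / n = 226 / 8 = 28.25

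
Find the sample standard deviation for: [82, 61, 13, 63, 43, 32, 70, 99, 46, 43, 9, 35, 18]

27.0066

Step 1: Compute the mean: 47.2308
Step 2: Sum of squared deviations from the mean: 8752.3077
Step 3: Sample variance = 8752.3077 / 12 = 729.359
Step 4: Standard deviation = sqrt(729.359) = 27.0066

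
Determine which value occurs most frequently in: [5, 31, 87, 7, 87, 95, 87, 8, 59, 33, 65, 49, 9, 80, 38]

87

Step 1: Count the frequency of each value:
  5: appears 1 time(s)
  7: appears 1 time(s)
  8: appears 1 time(s)
  9: appears 1 time(s)
  31: appears 1 time(s)
  33: appears 1 time(s)
  38: appears 1 time(s)
  49: appears 1 time(s)
  59: appears 1 time(s)
  65: appears 1 time(s)
  80: appears 1 time(s)
  87: appears 3 time(s)
  95: appears 1 time(s)
Step 2: The value 87 appears most frequently (3 times).
Step 3: Mode = 87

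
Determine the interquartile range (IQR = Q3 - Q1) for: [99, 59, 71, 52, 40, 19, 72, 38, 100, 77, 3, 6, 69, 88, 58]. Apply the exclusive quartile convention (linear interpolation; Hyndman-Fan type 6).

39

Step 1: Sort the data: [3, 6, 19, 38, 40, 52, 58, 59, 69, 71, 72, 77, 88, 99, 100]
Step 2: n = 15
Step 3: Using the exclusive quartile method:
  Q1 = 38
  Q2 (median) = 59
  Q3 = 77
  IQR = Q3 - Q1 = 77 - 38 = 39
Step 4: IQR = 39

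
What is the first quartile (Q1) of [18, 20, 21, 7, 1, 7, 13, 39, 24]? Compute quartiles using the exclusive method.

7

Step 1: Sort the data: [1, 7, 7, 13, 18, 20, 21, 24, 39]
Step 2: n = 9
Step 3: Using the exclusive quartile method:
  Q1 = 7
  Q2 (median) = 18
  Q3 = 22.5
  IQR = Q3 - Q1 = 22.5 - 7 = 15.5
Step 4: Q1 = 7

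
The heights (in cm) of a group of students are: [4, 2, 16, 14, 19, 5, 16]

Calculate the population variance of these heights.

41.2653

Step 1: Compute the mean: (4 + 2 + 16 + 14 + 19 + 5 + 16) / 7 = 10.8571
Step 2: Compute squared deviations from the mean:
  (4 - 10.8571)^2 = 47.0204
  (2 - 10.8571)^2 = 78.449
  (16 - 10.8571)^2 = 26.449
  (14 - 10.8571)^2 = 9.8776
  (19 - 10.8571)^2 = 66.3061
  (5 - 10.8571)^2 = 34.3061
  (16 - 10.8571)^2 = 26.449
Step 3: Sum of squared deviations = 288.8571
Step 4: Population variance = 288.8571 / 7 = 41.2653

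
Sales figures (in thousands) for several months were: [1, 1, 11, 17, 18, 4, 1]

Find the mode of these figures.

1

Step 1: Count the frequency of each value:
  1: appears 3 time(s)
  4: appears 1 time(s)
  11: appears 1 time(s)
  17: appears 1 time(s)
  18: appears 1 time(s)
Step 2: The value 1 appears most frequently (3 times).
Step 3: Mode = 1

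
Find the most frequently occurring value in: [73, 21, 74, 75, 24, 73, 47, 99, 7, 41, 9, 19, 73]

73

Step 1: Count the frequency of each value:
  7: appears 1 time(s)
  9: appears 1 time(s)
  19: appears 1 time(s)
  21: appears 1 time(s)
  24: appears 1 time(s)
  41: appears 1 time(s)
  47: appears 1 time(s)
  73: appears 3 time(s)
  74: appears 1 time(s)
  75: appears 1 time(s)
  99: appears 1 time(s)
Step 2: The value 73 appears most frequently (3 times).
Step 3: Mode = 73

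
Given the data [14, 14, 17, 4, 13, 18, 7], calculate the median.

14

Step 1: Sort the data in ascending order: [4, 7, 13, 14, 14, 17, 18]
Step 2: The number of values is n = 7.
Step 3: Since n is odd, the median is the middle value at position 4: 14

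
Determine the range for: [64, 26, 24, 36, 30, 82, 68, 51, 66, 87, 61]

63

Step 1: Identify the maximum value: max = 87
Step 2: Identify the minimum value: min = 24
Step 3: Range = max - min = 87 - 24 = 63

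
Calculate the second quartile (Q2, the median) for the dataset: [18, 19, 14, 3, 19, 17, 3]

17

Step 1: Sort the data: [3, 3, 14, 17, 18, 19, 19]
Step 2: n = 7
Step 3: Q2 is the median. Since n is odd, it is the middle value at position 4: 17
Step 4: Q2 = 17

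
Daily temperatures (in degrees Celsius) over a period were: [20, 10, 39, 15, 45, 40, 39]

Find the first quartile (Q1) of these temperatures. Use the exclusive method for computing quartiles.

15

Step 1: Sort the data: [10, 15, 20, 39, 39, 40, 45]
Step 2: n = 7
Step 3: Using the exclusive quartile method:
  Q1 = 15
  Q2 (median) = 39
  Q3 = 40
  IQR = Q3 - Q1 = 40 - 15 = 25
Step 4: Q1 = 15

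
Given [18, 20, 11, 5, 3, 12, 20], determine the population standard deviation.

6.4523

Step 1: Compute the mean: 12.7143
Step 2: Sum of squared deviations from the mean: 291.4286
Step 3: Population variance = 291.4286 / 7 = 41.6327
Step 4: Standard deviation = sqrt(41.6327) = 6.4523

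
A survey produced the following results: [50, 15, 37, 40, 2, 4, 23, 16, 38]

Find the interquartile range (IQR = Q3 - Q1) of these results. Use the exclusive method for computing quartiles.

29.5

Step 1: Sort the data: [2, 4, 15, 16, 23, 37, 38, 40, 50]
Step 2: n = 9
Step 3: Using the exclusive quartile method:
  Q1 = 9.5
  Q2 (median) = 23
  Q3 = 39
  IQR = Q3 - Q1 = 39 - 9.5 = 29.5
Step 4: IQR = 29.5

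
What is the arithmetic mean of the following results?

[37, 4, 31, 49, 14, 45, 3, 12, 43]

26.4444

Step 1: Sum all values: 37 + 4 + 31 + 49 + 14 + 45 + 3 + 12 + 43 = 238
Step 2: Count the number of values: n = 9
Step 3: Mean = sum / n = 238 / 9 = 26.4444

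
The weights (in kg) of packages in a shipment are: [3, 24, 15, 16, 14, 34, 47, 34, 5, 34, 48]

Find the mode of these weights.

34

Step 1: Count the frequency of each value:
  3: appears 1 time(s)
  5: appears 1 time(s)
  14: appears 1 time(s)
  15: appears 1 time(s)
  16: appears 1 time(s)
  24: appears 1 time(s)
  34: appears 3 time(s)
  47: appears 1 time(s)
  48: appears 1 time(s)
Step 2: The value 34 appears most frequently (3 times).
Step 3: Mode = 34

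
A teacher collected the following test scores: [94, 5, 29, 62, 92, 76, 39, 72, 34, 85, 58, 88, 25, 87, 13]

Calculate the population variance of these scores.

876.7289

Step 1: Compute the mean: (94 + 5 + 29 + 62 + 92 + 76 + 39 + 72 + 34 + 85 + 58 + 88 + 25 + 87 + 13) / 15 = 57.2667
Step 2: Compute squared deviations from the mean:
  (94 - 57.2667)^2 = 1349.3378
  (5 - 57.2667)^2 = 2731.8044
  (29 - 57.2667)^2 = 799.0044
  (62 - 57.2667)^2 = 22.4044
  (92 - 57.2667)^2 = 1206.4044
  (76 - 57.2667)^2 = 350.9378
  (39 - 57.2667)^2 = 333.6711
  (72 - 57.2667)^2 = 217.0711
  (34 - 57.2667)^2 = 541.3378
  (85 - 57.2667)^2 = 769.1378
  (58 - 57.2667)^2 = 0.5378
  (88 - 57.2667)^2 = 944.5378
  (25 - 57.2667)^2 = 1041.1378
  (87 - 57.2667)^2 = 884.0711
  (13 - 57.2667)^2 = 1959.5378
Step 3: Sum of squared deviations = 13150.9333
Step 4: Population variance = 13150.9333 / 15 = 876.7289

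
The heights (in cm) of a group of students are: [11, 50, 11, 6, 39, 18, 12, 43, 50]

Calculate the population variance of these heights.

301.7778

Step 1: Compute the mean: (11 + 50 + 11 + 6 + 39 + 18 + 12 + 43 + 50) / 9 = 26.6667
Step 2: Compute squared deviations from the mean:
  (11 - 26.6667)^2 = 245.4444
  (50 - 26.6667)^2 = 544.4444
  (11 - 26.6667)^2 = 245.4444
  (6 - 26.6667)^2 = 427.1111
  (39 - 26.6667)^2 = 152.1111
  (18 - 26.6667)^2 = 75.1111
  (12 - 26.6667)^2 = 215.1111
  (43 - 26.6667)^2 = 266.7778
  (50 - 26.6667)^2 = 544.4444
Step 3: Sum of squared deviations = 2716
Step 4: Population variance = 2716 / 9 = 301.7778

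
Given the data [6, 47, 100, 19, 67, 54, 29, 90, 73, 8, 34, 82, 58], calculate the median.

54

Step 1: Sort the data in ascending order: [6, 8, 19, 29, 34, 47, 54, 58, 67, 73, 82, 90, 100]
Step 2: The number of values is n = 13.
Step 3: Since n is odd, the median is the middle value at position 7: 54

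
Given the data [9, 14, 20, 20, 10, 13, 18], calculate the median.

14

Step 1: Sort the data in ascending order: [9, 10, 13, 14, 18, 20, 20]
Step 2: The number of values is n = 7.
Step 3: Since n is odd, the median is the middle value at position 4: 14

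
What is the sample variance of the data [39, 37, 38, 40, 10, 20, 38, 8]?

189.9286

Step 1: Compute the mean: (39 + 37 + 38 + 40 + 10 + 20 + 38 + 8) / 8 = 28.75
Step 2: Compute squared deviations from the mean:
  (39 - 28.75)^2 = 105.0625
  (37 - 28.75)^2 = 68.0625
  (38 - 28.75)^2 = 85.5625
  (40 - 28.75)^2 = 126.5625
  (10 - 28.75)^2 = 351.5625
  (20 - 28.75)^2 = 76.5625
  (38 - 28.75)^2 = 85.5625
  (8 - 28.75)^2 = 430.5625
Step 3: Sum of squared deviations = 1329.5
Step 4: Sample variance = 1329.5 / 7 = 189.9286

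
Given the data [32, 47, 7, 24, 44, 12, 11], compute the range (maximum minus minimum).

40

Step 1: Identify the maximum value: max = 47
Step 2: Identify the minimum value: min = 7
Step 3: Range = max - min = 47 - 7 = 40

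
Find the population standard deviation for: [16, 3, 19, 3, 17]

7.088

Step 1: Compute the mean: 11.6
Step 2: Sum of squared deviations from the mean: 251.2
Step 3: Population variance = 251.2 / 5 = 50.24
Step 4: Standard deviation = sqrt(50.24) = 7.088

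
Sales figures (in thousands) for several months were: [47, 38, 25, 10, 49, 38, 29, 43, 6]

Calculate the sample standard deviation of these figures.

15.5081

Step 1: Compute the mean: 31.6667
Step 2: Sum of squared deviations from the mean: 1924
Step 3: Sample variance = 1924 / 8 = 240.5
Step 4: Standard deviation = sqrt(240.5) = 15.5081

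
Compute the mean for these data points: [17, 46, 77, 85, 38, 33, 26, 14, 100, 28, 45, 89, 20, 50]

47.7143

Step 1: Sum all values: 17 + 46 + 77 + 85 + 38 + 33 + 26 + 14 + 100 + 28 + 45 + 89 + 20 + 50 = 668
Step 2: Count the number of values: n = 14
Step 3: Mean = sum / n = 668 / 14 = 47.7143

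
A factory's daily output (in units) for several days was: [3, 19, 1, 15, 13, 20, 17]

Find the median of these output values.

15

Step 1: Sort the data in ascending order: [1, 3, 13, 15, 17, 19, 20]
Step 2: The number of values is n = 7.
Step 3: Since n is odd, the median is the middle value at position 4: 15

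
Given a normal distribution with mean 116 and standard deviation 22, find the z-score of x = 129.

0.5909

Step 1: Recall the z-score formula: z = (x - mu) / sigma
Step 2: Substitute values: z = (129 - 116) / 22
Step 3: z = 13 / 22 = 0.5909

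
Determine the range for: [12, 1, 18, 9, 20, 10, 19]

19

Step 1: Identify the maximum value: max = 20
Step 2: Identify the minimum value: min = 1
Step 3: Range = max - min = 20 - 1 = 19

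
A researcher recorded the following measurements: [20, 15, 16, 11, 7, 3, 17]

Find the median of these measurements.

15

Step 1: Sort the data in ascending order: [3, 7, 11, 15, 16, 17, 20]
Step 2: The number of values is n = 7.
Step 3: Since n is odd, the median is the middle value at position 4: 15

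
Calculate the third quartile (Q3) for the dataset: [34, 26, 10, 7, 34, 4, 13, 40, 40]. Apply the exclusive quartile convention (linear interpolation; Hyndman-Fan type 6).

37

Step 1: Sort the data: [4, 7, 10, 13, 26, 34, 34, 40, 40]
Step 2: n = 9
Step 3: Using the exclusive quartile method:
  Q1 = 8.5
  Q2 (median) = 26
  Q3 = 37
  IQR = Q3 - Q1 = 37 - 8.5 = 28.5
Step 4: Q3 = 37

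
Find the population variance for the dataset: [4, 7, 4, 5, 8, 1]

5.1389

Step 1: Compute the mean: (4 + 7 + 4 + 5 + 8 + 1) / 6 = 4.8333
Step 2: Compute squared deviations from the mean:
  (4 - 4.8333)^2 = 0.6944
  (7 - 4.8333)^2 = 4.6944
  (4 - 4.8333)^2 = 0.6944
  (5 - 4.8333)^2 = 0.0278
  (8 - 4.8333)^2 = 10.0278
  (1 - 4.8333)^2 = 14.6944
Step 3: Sum of squared deviations = 30.8333
Step 4: Population variance = 30.8333 / 6 = 5.1389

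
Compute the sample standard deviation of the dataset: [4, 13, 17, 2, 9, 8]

5.5648

Step 1: Compute the mean: 8.8333
Step 2: Sum of squared deviations from the mean: 154.8333
Step 3: Sample variance = 154.8333 / 5 = 30.9667
Step 4: Standard deviation = sqrt(30.9667) = 5.5648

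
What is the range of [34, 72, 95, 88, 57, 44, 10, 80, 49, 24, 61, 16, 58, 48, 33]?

85

Step 1: Identify the maximum value: max = 95
Step 2: Identify the minimum value: min = 10
Step 3: Range = max - min = 95 - 10 = 85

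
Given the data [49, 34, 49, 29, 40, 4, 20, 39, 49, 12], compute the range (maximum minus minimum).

45

Step 1: Identify the maximum value: max = 49
Step 2: Identify the minimum value: min = 4
Step 3: Range = max - min = 49 - 4 = 45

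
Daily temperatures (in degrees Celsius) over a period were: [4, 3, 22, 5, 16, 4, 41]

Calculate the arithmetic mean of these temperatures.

13.5714

Step 1: Sum all values: 4 + 3 + 22 + 5 + 16 + 4 + 41 = 95
Step 2: Count the number of values: n = 7
Step 3: Mean = sum / n = 95 / 7 = 13.5714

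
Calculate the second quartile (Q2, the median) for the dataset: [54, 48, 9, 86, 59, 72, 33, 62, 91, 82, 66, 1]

60.5

Step 1: Sort the data: [1, 9, 33, 48, 54, 59, 62, 66, 72, 82, 86, 91]
Step 2: n = 12
Step 3: Q2 is the median. Since n is even, it is the average of the values at positions 6 and 7:
  Q2 = (59 + 62) / 2 = 60.5
Step 4: Q2 = 60.5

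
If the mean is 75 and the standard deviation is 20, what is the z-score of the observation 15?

-3

Step 1: Recall the z-score formula: z = (x - mu) / sigma
Step 2: Substitute values: z = (15 - 75) / 20
Step 3: z = -60 / 20 = -3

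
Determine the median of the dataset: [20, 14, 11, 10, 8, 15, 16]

14

Step 1: Sort the data in ascending order: [8, 10, 11, 14, 15, 16, 20]
Step 2: The number of values is n = 7.
Step 3: Since n is odd, the median is the middle value at position 4: 14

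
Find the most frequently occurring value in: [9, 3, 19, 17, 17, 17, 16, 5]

17

Step 1: Count the frequency of each value:
  3: appears 1 time(s)
  5: appears 1 time(s)
  9: appears 1 time(s)
  16: appears 1 time(s)
  17: appears 3 time(s)
  19: appears 1 time(s)
Step 2: The value 17 appears most frequently (3 times).
Step 3: Mode = 17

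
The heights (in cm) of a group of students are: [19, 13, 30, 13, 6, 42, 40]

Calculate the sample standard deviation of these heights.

14.1623

Step 1: Compute the mean: 23.2857
Step 2: Sum of squared deviations from the mean: 1203.4286
Step 3: Sample variance = 1203.4286 / 6 = 200.5714
Step 4: Standard deviation = sqrt(200.5714) = 14.1623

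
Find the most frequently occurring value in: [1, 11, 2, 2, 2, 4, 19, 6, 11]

2

Step 1: Count the frequency of each value:
  1: appears 1 time(s)
  2: appears 3 time(s)
  4: appears 1 time(s)
  6: appears 1 time(s)
  11: appears 2 time(s)
  19: appears 1 time(s)
Step 2: The value 2 appears most frequently (3 times).
Step 3: Mode = 2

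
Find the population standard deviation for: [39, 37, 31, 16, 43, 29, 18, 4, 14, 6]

13.2367

Step 1: Compute the mean: 23.7
Step 2: Sum of squared deviations from the mean: 1752.1
Step 3: Population variance = 1752.1 / 10 = 175.21
Step 4: Standard deviation = sqrt(175.21) = 13.2367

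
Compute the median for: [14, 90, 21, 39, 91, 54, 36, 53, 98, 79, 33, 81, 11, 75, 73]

54

Step 1: Sort the data in ascending order: [11, 14, 21, 33, 36, 39, 53, 54, 73, 75, 79, 81, 90, 91, 98]
Step 2: The number of values is n = 15.
Step 3: Since n is odd, the median is the middle value at position 8: 54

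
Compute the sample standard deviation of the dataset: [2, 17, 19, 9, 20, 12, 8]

6.6045

Step 1: Compute the mean: 12.4286
Step 2: Sum of squared deviations from the mean: 261.7143
Step 3: Sample variance = 261.7143 / 6 = 43.619
Step 4: Standard deviation = sqrt(43.619) = 6.6045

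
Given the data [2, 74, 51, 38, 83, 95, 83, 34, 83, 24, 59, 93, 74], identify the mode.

83

Step 1: Count the frequency of each value:
  2: appears 1 time(s)
  24: appears 1 time(s)
  34: appears 1 time(s)
  38: appears 1 time(s)
  51: appears 1 time(s)
  59: appears 1 time(s)
  74: appears 2 time(s)
  83: appears 3 time(s)
  93: appears 1 time(s)
  95: appears 1 time(s)
Step 2: The value 83 appears most frequently (3 times).
Step 3: Mode = 83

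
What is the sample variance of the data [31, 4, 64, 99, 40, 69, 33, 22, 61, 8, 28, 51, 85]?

830.859

Step 1: Compute the mean: (31 + 4 + 64 + 99 + 40 + 69 + 33 + 22 + 61 + 8 + 28 + 51 + 85) / 13 = 45.7692
Step 2: Compute squared deviations from the mean:
  (31 - 45.7692)^2 = 218.1302
  (4 - 45.7692)^2 = 1744.6686
  (64 - 45.7692)^2 = 332.3609
  (99 - 45.7692)^2 = 2833.5148
  (40 - 45.7692)^2 = 33.284
  (69 - 45.7692)^2 = 539.6686
  (33 - 45.7692)^2 = 163.0533
  (22 - 45.7692)^2 = 564.9763
  (61 - 45.7692)^2 = 231.9763
  (8 - 45.7692)^2 = 1426.5148
  (28 - 45.7692)^2 = 315.7456
  (51 - 45.7692)^2 = 27.3609
  (85 - 45.7692)^2 = 1539.0533
Step 3: Sum of squared deviations = 9970.3077
Step 4: Sample variance = 9970.3077 / 12 = 830.859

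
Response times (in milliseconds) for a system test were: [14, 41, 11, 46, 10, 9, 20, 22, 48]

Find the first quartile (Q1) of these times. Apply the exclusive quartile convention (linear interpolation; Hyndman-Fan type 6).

10.5

Step 1: Sort the data: [9, 10, 11, 14, 20, 22, 41, 46, 48]
Step 2: n = 9
Step 3: Using the exclusive quartile method:
  Q1 = 10.5
  Q2 (median) = 20
  Q3 = 43.5
  IQR = Q3 - Q1 = 43.5 - 10.5 = 33
Step 4: Q1 = 10.5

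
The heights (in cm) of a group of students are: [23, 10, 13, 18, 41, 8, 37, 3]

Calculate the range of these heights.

38

Step 1: Identify the maximum value: max = 41
Step 2: Identify the minimum value: min = 3
Step 3: Range = max - min = 41 - 3 = 38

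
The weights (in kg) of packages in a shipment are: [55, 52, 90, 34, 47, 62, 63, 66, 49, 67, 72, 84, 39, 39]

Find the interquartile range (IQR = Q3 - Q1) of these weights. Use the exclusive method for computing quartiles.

23.25

Step 1: Sort the data: [34, 39, 39, 47, 49, 52, 55, 62, 63, 66, 67, 72, 84, 90]
Step 2: n = 14
Step 3: Using the exclusive quartile method:
  Q1 = 45
  Q2 (median) = 58.5
  Q3 = 68.25
  IQR = Q3 - Q1 = 68.25 - 45 = 23.25
Step 4: IQR = 23.25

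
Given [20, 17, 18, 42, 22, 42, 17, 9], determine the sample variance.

146.2679

Step 1: Compute the mean: (20 + 17 + 18 + 42 + 22 + 42 + 17 + 9) / 8 = 23.375
Step 2: Compute squared deviations from the mean:
  (20 - 23.375)^2 = 11.3906
  (17 - 23.375)^2 = 40.6406
  (18 - 23.375)^2 = 28.8906
  (42 - 23.375)^2 = 346.8906
  (22 - 23.375)^2 = 1.8906
  (42 - 23.375)^2 = 346.8906
  (17 - 23.375)^2 = 40.6406
  (9 - 23.375)^2 = 206.6406
Step 3: Sum of squared deviations = 1023.875
Step 4: Sample variance = 1023.875 / 7 = 146.2679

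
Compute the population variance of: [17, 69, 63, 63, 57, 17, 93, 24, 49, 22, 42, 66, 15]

581.9172

Step 1: Compute the mean: (17 + 69 + 63 + 63 + 57 + 17 + 93 + 24 + 49 + 22 + 42 + 66 + 15) / 13 = 45.9231
Step 2: Compute squared deviations from the mean:
  (17 - 45.9231)^2 = 836.5444
  (69 - 45.9231)^2 = 532.5444
  (63 - 45.9231)^2 = 291.6213
  (63 - 45.9231)^2 = 291.6213
  (57 - 45.9231)^2 = 122.6982
  (17 - 45.9231)^2 = 836.5444
  (93 - 45.9231)^2 = 2216.2367
  (24 - 45.9231)^2 = 480.6213
  (49 - 45.9231)^2 = 9.4675
  (22 - 45.9231)^2 = 572.3136
  (42 - 45.9231)^2 = 15.3905
  (66 - 45.9231)^2 = 403.0828
  (15 - 45.9231)^2 = 956.2367
Step 3: Sum of squared deviations = 7564.9231
Step 4: Population variance = 7564.9231 / 13 = 581.9172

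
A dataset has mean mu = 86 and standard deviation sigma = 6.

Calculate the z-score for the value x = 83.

-0.5

Step 1: Recall the z-score formula: z = (x - mu) / sigma
Step 2: Substitute values: z = (83 - 86) / 6
Step 3: z = -3 / 6 = -0.5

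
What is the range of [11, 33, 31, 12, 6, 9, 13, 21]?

27

Step 1: Identify the maximum value: max = 33
Step 2: Identify the minimum value: min = 6
Step 3: Range = max - min = 33 - 6 = 27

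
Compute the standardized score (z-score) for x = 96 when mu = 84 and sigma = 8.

1.5

Step 1: Recall the z-score formula: z = (x - mu) / sigma
Step 2: Substitute values: z = (96 - 84) / 8
Step 3: z = 12 / 8 = 1.5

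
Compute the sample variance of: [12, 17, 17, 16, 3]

35.5

Step 1: Compute the mean: (12 + 17 + 17 + 16 + 3) / 5 = 13
Step 2: Compute squared deviations from the mean:
  (12 - 13)^2 = 1
  (17 - 13)^2 = 16
  (17 - 13)^2 = 16
  (16 - 13)^2 = 9
  (3 - 13)^2 = 100
Step 3: Sum of squared deviations = 142
Step 4: Sample variance = 142 / 4 = 35.5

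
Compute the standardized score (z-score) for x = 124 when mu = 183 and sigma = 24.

-2.4583

Step 1: Recall the z-score formula: z = (x - mu) / sigma
Step 2: Substitute values: z = (124 - 183) / 24
Step 3: z = -59 / 24 = -2.4583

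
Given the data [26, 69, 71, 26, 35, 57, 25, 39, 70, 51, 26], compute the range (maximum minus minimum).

46

Step 1: Identify the maximum value: max = 71
Step 2: Identify the minimum value: min = 25
Step 3: Range = max - min = 71 - 25 = 46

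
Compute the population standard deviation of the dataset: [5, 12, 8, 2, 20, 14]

5.9559

Step 1: Compute the mean: 10.1667
Step 2: Sum of squared deviations from the mean: 212.8333
Step 3: Population variance = 212.8333 / 6 = 35.4722
Step 4: Standard deviation = sqrt(35.4722) = 5.9559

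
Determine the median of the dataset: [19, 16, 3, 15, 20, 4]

15.5

Step 1: Sort the data in ascending order: [3, 4, 15, 16, 19, 20]
Step 2: The number of values is n = 6.
Step 3: Since n is even, the median is the average of positions 3 and 4:
  Median = (15 + 16) / 2 = 15.5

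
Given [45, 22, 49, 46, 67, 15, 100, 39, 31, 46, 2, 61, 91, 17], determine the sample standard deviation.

28.0013

Step 1: Compute the mean: 45.0714
Step 2: Sum of squared deviations from the mean: 10192.9286
Step 3: Sample variance = 10192.9286 / 13 = 784.0714
Step 4: Standard deviation = sqrt(784.0714) = 28.0013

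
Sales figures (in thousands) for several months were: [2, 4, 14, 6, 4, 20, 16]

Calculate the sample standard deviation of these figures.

7.0912

Step 1: Compute the mean: 9.4286
Step 2: Sum of squared deviations from the mean: 301.7143
Step 3: Sample variance = 301.7143 / 6 = 50.2857
Step 4: Standard deviation = sqrt(50.2857) = 7.0912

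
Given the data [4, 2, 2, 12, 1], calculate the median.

2

Step 1: Sort the data in ascending order: [1, 2, 2, 4, 12]
Step 2: The number of values is n = 5.
Step 3: Since n is odd, the median is the middle value at position 3: 2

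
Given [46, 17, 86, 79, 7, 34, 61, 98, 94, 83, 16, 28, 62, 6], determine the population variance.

1035.4541

Step 1: Compute the mean: (46 + 17 + 86 + 79 + 7 + 34 + 61 + 98 + 94 + 83 + 16 + 28 + 62 + 6) / 14 = 51.2143
Step 2: Compute squared deviations from the mean:
  (46 - 51.2143)^2 = 27.1888
  (17 - 51.2143)^2 = 1170.6173
  (86 - 51.2143)^2 = 1210.0459
  (79 - 51.2143)^2 = 772.0459
  (7 - 51.2143)^2 = 1954.9031
  (34 - 51.2143)^2 = 296.3316
  (61 - 51.2143)^2 = 95.7602
  (98 - 51.2143)^2 = 2188.9031
  (94 - 51.2143)^2 = 1830.6173
  (83 - 51.2143)^2 = 1010.3316
  (16 - 51.2143)^2 = 1240.0459
  (28 - 51.2143)^2 = 538.9031
  (62 - 51.2143)^2 = 116.3316
  (6 - 51.2143)^2 = 2044.3316
Step 3: Sum of squared deviations = 14496.3571
Step 4: Population variance = 14496.3571 / 14 = 1035.4541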